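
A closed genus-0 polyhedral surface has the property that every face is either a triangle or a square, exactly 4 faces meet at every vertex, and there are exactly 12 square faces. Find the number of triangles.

8

Let x be the number of triangles; then F = 12 + x.
Edge–face incidences: 2E = 4·12 + 3·x = 48 + 3x.
Every vertex has degree 4, so 4V = 2E.
Euler: V − E + F = 2 ⇒ (2E)/4 − E + (12 + x) = 2.
Multiply by 8: 2·(2E) − 4·(2E) + 8·(12 + x) = 16, i.e. 96 + 8x − 2·(48 + 3x) = 16.
Collecting terms: 2x = 16, so x = 8.
Then 2E = 48 + 3·8 = 72, so E = 36, V = 2E/4 = 18, F = 12 + 8 = 20.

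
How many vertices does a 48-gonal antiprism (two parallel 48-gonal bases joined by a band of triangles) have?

96

An antiprism on an n-gon has two n-gon caps and 2n triangles: V = 2·48 = 96, E = 4·48 = 192, F = 2·48 + 2 = 98.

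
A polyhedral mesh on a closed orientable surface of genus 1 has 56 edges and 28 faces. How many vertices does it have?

For a closed orientable surface of genus 1, χ = 2 − 2·1 = 0.
V = 0 + E − F = 0 + 56 − 28 = 28.

28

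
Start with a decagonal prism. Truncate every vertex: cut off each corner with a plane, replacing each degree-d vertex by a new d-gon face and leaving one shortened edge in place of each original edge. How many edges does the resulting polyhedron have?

90

The base solid has V = 20, E = 30, F = 12.
Truncation replaces each original edge-end by a new vertex, so V′ = 2E = 60.
Each original edge survives, and each old vertex of degree d contributes d new edges; summing degrees gives Σd = 2E, so E′ = E + 2E = 3E = 90.
Each original face survives and each original vertex becomes one new face: F′ = F + V = 32.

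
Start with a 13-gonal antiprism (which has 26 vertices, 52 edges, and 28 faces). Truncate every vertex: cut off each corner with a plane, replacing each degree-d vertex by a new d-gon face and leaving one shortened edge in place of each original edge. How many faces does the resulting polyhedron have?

Truncation replaces each original edge-end by a new vertex, so V′ = 2E = 104.
Each original edge survives, and each old vertex of degree d contributes d new edges; summing degrees gives Σd = 2E, so E′ = E + 2E = 3E = 156.
Each original face survives and each original vertex becomes one new face: F′ = F + V = 54.

54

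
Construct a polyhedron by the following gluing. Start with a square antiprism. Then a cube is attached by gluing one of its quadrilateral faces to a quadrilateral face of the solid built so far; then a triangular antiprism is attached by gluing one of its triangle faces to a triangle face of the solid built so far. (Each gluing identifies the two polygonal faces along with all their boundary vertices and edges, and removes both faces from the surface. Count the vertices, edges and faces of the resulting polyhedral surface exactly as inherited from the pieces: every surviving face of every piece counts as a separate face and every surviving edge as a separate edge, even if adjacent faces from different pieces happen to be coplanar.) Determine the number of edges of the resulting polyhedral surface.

A square antiprism: V=8, E=16, F=10.
Attach a cube (V=8, E=12, F=6) along a 4-gon: merge 4 vertices and 4 edges, delete both glued faces → V=12, E=24, F=14.
Attach a triangular antiprism (V=6, E=12, F=8) along a 3-gon: merge 3 vertices and 3 edges, delete both glued faces → V=15, E=33, F=20.
Check: V − E + F = 15 − 33 + 20 = 2.

33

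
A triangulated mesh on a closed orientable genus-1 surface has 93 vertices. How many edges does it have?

279

χ = 2 − 2·1 = 0, and every face is a triangle so 3F = 2E.
V − E + F = 0 with E = 3F/2 gives 93 − (3/2 − 1)·F = 0, so F = 186 and E = 279.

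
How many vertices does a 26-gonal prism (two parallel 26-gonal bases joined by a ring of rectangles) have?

52

A prism on an n-gon has two n-gon bases and n rectangular sides: V = 2·26 = 52, E = 3·26 = 78, F = 26 + 2 = 28.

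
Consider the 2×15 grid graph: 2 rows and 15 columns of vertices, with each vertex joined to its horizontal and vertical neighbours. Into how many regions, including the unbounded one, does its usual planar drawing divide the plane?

15

The grid has V = 2·15 = 30 vertices and E = 2·14 + 15·1 = 43 edges.
F = 2 − V + E = 2 − 30 + 43 = 15.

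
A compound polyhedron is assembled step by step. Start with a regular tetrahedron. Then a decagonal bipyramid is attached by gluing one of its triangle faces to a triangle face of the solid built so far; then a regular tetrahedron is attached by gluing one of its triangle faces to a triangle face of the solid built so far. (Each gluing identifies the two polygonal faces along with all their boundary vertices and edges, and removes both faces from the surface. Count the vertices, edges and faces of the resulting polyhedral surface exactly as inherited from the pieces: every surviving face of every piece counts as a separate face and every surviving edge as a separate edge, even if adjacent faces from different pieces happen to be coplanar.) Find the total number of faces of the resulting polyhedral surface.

24

A regular tetrahedron: V=4, E=6, F=4.
Attach a decagonal bipyramid (V=12, E=30, F=20) along a 3-gon: merge 3 vertices and 3 edges, delete both glued faces → V=13, E=33, F=22.
Attach a regular tetrahedron (V=4, E=6, F=4) along a 3-gon: merge 3 vertices and 3 edges, delete both glued faces → V=14, E=36, F=24.
Check: V − E + F = 14 − 36 + 24 = 2.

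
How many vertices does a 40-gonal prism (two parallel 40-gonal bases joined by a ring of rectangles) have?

A prism on an n-gon has two n-gon bases and n rectangular sides: V = 2·40 = 80, E = 3·40 = 120, F = 40 + 2 = 42.

80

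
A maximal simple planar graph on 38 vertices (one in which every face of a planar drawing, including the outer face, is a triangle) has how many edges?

In a plane triangulation 3F = 2E and V − E + F = 2, so E = 3V − 6 = 3·38 − 6 = 108.

108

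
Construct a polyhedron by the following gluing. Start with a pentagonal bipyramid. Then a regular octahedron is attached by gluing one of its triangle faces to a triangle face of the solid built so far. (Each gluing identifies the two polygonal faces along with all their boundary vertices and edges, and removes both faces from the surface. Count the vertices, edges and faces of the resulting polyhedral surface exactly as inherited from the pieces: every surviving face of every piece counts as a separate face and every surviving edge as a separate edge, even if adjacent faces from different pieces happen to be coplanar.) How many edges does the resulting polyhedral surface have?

24

A pentagonal bipyramid: V=7, E=15, F=10.
Attach a regular octahedron (V=6, E=12, F=8) along a 3-gon: merge 3 vertices and 3 edges, delete both glued faces → V=10, E=24, F=16.
Check: V − E + F = 10 − 24 + 16 = 2.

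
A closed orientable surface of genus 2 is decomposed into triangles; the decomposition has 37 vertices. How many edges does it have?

117

χ = 2 − 2·2 = -2, and every face is a triangle so 3F = 2E.
V − E + F = -2 with E = 3F/2 gives 37 − (3/2 − 1)·F = -2, so F = 78 and E = 117.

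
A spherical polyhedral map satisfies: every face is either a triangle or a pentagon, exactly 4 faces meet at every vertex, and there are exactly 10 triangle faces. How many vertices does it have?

Let x be the number of pentagons; then F = 10 + x.
Edge–face incidences: 2E = 3·10 + 5·x = 30 + 5x.
Every vertex has degree 4, so 4V = 2E.
Euler: V − E + F = 2 ⇒ (2E)/4 − E + (10 + x) = 2.
Multiply by 8: 2·(2E) − 4·(2E) + 8·(10 + x) = 16, i.e. 80 + 8x − 2·(30 + 5x) = 16.
Collecting terms: −2x + 20 = 16, so −2x = −4, so x = 2.
Then 2E = 30 + 5·2 = 40, so E = 20, V = 2E/4 = 10, F = 10 + 2 = 12.

10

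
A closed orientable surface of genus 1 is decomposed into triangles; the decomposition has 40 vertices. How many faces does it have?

80

χ = 2 − 2·1 = 0, and every face is a triangle so 3F = 2E.
V − E + F = 0 with E = 3F/2 gives 40 − (3/2 − 1)·F = 0, so F = 80 and E = 120.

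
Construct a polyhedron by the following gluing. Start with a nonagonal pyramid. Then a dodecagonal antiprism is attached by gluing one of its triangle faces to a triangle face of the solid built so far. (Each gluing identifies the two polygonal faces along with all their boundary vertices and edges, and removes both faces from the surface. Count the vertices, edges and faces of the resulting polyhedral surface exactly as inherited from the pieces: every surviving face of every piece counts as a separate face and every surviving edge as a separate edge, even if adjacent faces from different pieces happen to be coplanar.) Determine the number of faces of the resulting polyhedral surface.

34

A nonagonal pyramid: V=10, E=18, F=10.
Attach a dodecagonal antiprism (V=24, E=48, F=26) along a 3-gon: merge 3 vertices and 3 edges, delete both glued faces → V=31, E=63, F=34.
Check: V − E + F = 31 − 63 + 34 = 2.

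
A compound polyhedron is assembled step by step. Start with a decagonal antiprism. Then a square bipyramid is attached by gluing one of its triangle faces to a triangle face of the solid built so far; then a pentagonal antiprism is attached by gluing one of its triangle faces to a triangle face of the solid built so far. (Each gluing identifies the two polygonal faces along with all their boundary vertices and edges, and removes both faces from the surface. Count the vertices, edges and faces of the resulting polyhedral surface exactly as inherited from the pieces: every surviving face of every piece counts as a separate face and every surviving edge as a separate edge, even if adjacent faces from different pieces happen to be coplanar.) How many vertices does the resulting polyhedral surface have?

A decagonal antiprism: V=20, E=40, F=22.
Attach a square bipyramid (V=6, E=12, F=8) along a 3-gon: merge 3 vertices and 3 edges, delete both glued faces → V=23, E=49, F=28.
Attach a pentagonal antiprism (V=10, E=20, F=12) along a 3-gon: merge 3 vertices and 3 edges, delete both glued faces → V=30, E=66, F=38.
Check: V − E + F = 30 − 66 + 38 = 2.

30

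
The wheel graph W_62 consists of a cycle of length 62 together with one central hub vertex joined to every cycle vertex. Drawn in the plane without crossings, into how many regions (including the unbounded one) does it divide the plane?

63

W_62 has V = 62 + 1 = 63 vertices and E = 2·62 = 124 edges.
By Euler's formula F = 2 − V + E = 2 − 63 + 124 = 63.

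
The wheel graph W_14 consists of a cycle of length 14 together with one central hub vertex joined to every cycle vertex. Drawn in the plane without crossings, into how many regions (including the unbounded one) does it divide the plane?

W_14 has V = 14 + 1 = 15 vertices and E = 2·14 = 28 edges.
By Euler's formula F = 2 − V + E = 2 − 15 + 28 = 15.

15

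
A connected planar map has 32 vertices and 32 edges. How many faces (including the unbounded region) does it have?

Euler's formula for a connected plane graph: V − E + F = 2, so F = 2 − 32 + 32 = 2.

2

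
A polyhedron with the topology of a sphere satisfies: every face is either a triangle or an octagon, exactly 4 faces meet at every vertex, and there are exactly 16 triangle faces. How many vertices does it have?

16

Let x be the number of octagons; then F = 16 + x.
Edge–face incidences: 2E = 3·16 + 8·x = 48 + 8x.
Every vertex has degree 4, so 4V = 2E.
Euler: V − E + F = 2 ⇒ (2E)/4 − E + (16 + x) = 2.
Multiply by 8: 2·(2E) − 4·(2E) + 8·(16 + x) = 16, i.e. 128 + 8x − 2·(48 + 8x) = 16.
Collecting terms: −8x + 32 = 16, so −8x = −16, so x = 2.
Then 2E = 48 + 8·2 = 64, so E = 32, V = 2E/4 = 16, F = 16 + 2 = 18.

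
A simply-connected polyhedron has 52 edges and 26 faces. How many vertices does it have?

28

Here V − E + F = 2.
V = 2 + E − F = 2 + 52 − 26 = 28.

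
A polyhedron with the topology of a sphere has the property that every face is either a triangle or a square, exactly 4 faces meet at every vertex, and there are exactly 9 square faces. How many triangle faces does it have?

8

Let x be the number of triangles; then F = 9 + x.
Edge–face incidences: 2E = 4·9 + 3·x = 36 + 3x.
Every vertex has degree 4, so 4V = 2E.
Euler: V − E + F = 2 ⇒ (2E)/4 − E + (9 + x) = 2.
Multiply by 8: 2·(2E) − 4·(2E) + 8·(9 + x) = 16, i.e. 72 + 8x − 2·(36 + 3x) = 16.
Collecting terms: 2x = 16, so x = 8.
Then 2E = 36 + 3·8 = 60, so E = 30, V = 2E/4 = 15, F = 9 + 8 = 17.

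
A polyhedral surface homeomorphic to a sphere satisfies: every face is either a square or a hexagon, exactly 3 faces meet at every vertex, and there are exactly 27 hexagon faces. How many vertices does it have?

Let x be the number of squares; then F = 27 + x.
Edge–face incidences: 2E = 6·27 + 4·x = 162 + 4x.
Every vertex has degree 3, so 3V = 2E.
Euler: V − E + F = 2 ⇒ (2E)/3 − E + (27 + x) = 2.
Multiply by 6: 2·(2E) − 3·(2E) + 6·(27 + x) = 12, i.e. 162 + 6x − (162 + 4x) = 12.
Collecting terms: 2x = 12, so x = 6.
Then 2E = 162 + 4·6 = 186, so E = 93, V = 2E/3 = 62, F = 27 + 6 = 33.

62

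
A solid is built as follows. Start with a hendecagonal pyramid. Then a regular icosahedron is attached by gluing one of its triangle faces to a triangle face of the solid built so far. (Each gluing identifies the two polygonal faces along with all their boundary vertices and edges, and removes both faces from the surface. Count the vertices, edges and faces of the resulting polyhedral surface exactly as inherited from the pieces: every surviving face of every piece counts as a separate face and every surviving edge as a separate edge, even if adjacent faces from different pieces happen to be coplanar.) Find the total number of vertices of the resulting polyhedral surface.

21

A hendecagonal pyramid: V=12, E=22, F=12.
Attach a regular icosahedron (V=12, E=30, F=20) along a 3-gon: merge 3 vertices and 3 edges, delete both glued faces → V=21, E=49, F=30.
Check: V − E + F = 21 − 49 + 30 = 2.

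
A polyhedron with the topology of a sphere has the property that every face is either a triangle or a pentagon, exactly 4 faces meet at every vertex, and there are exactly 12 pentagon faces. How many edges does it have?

Let x be the number of triangles; then F = 12 + x.
Edge–face incidences: 2E = 5·12 + 3·x = 60 + 3x.
Every vertex has degree 4, so 4V = 2E.
Euler: V − E + F = 2 ⇒ (2E)/4 − E + (12 + x) = 2.
Multiply by 8: 2·(2E) − 4·(2E) + 8·(12 + x) = 16, i.e. 96 + 8x − 2·(60 + 3x) = 16.
Collecting terms: 2x − 24 = 16, so 2x = 40, so x = 20.
Then 2E = 60 + 3·20 = 120, so E = 60, V = 2E/4 = 30, F = 12 + 20 = 32.

60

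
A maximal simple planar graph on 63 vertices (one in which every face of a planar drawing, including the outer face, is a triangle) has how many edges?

183

In a plane triangulation 3F = 2E and V − E + F = 2, so E = 3V − 6 = 3·63 − 6 = 183.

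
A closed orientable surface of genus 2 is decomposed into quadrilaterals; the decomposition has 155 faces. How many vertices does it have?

153

χ = 2 − 2·2 = -2, and every face is a square so 4F = 2E.
E = 4·155/2 = 310. Then V = -2 + E − F = -2 + 310 − 155 = 153.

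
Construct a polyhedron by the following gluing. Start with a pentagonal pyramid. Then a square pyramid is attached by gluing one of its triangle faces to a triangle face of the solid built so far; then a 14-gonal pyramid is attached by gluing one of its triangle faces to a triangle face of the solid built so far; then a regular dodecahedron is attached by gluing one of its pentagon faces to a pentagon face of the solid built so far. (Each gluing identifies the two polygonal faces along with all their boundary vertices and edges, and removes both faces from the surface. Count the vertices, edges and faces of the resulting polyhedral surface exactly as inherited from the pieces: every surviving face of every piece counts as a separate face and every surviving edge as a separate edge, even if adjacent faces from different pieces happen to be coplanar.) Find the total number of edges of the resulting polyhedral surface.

A pentagonal pyramid: V=6, E=10, F=6.
Attach a square pyramid (V=5, E=8, F=5) along a 3-gon: merge 3 vertices and 3 edges, delete both glued faces → V=8, E=15, F=9.
Attach a 14-gonal pyramid (V=15, E=28, F=15) along a 3-gon: merge 3 vertices and 3 edges, delete both glued faces → V=20, E=40, F=22.
Attach a regular dodecahedron (V=20, E=30, F=12) along a 5-gon: merge 5 vertices and 5 edges, delete both glued faces → V=35, E=65, F=32.
Check: V − E + F = 35 − 65 + 32 = 2.

65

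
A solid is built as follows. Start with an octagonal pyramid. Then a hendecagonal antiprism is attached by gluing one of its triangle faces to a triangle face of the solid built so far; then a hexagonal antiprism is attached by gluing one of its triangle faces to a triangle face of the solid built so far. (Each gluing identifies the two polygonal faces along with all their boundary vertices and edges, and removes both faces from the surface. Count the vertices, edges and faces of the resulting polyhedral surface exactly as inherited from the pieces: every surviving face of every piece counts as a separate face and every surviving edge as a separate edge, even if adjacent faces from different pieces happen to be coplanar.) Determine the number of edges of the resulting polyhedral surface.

78

An octagonal pyramid: V=9, E=16, F=9.
Attach a hendecagonal antiprism (V=22, E=44, F=24) along a 3-gon: merge 3 vertices and 3 edges, delete both glued faces → V=28, E=57, F=31.
Attach a hexagonal antiprism (V=12, E=24, F=14) along a 3-gon: merge 3 vertices and 3 edges, delete both glued faces → V=37, E=78, F=43.
Check: V − E + F = 37 − 78 + 43 = 2.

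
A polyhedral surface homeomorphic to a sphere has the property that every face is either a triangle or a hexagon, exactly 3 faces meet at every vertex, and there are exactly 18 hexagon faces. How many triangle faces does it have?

4

Let x be the number of triangles; then F = 18 + x.
Edge–face incidences: 2E = 6·18 + 3·x = 108 + 3x.
Every vertex has degree 3, so 3V = 2E.
Euler: V − E + F = 2 ⇒ (2E)/3 − E + (18 + x) = 2.
Multiply by 6: 2·(2E) − 3·(2E) + 6·(18 + x) = 12, i.e. 108 + 6x − (108 + 3x) = 12.
Collecting terms: 3x = 12, so x = 4.
Then 2E = 108 + 3·4 = 120, so E = 60, V = 2E/3 = 40, F = 18 + 4 = 22.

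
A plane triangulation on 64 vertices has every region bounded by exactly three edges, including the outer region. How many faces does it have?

124

In a plane triangulation 3F = 2E and V − E + F = 2, so F = 2V − 4 = 2·64 − 4 = 124.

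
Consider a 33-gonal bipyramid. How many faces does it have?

66

A bipyramid over an n-gon has 2n triangular faces and n + 2 vertices: V = 33 + 2 = 35, E = 3·33 = 99, F = 2·33 = 66.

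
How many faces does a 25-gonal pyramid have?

26

A pyramid on an n-gon base has one n-gon and n triangles: V = 25 + 1 = 26, E = 2·25 = 50, F = 25 + 1 = 26.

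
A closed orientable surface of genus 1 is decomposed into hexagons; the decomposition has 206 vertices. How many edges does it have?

309

χ = 2 − 2·1 = 0, and every face is a hexagon so 6F = 2E.
V − E + F = 0 with E = 6F/2 gives 206 − (6/2 − 1)·F = 0, so F = 103 and E = 309.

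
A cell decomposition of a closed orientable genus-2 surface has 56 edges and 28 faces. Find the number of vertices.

26

For a closed orientable surface of genus 2, χ = 2 − 2·2 = -2.
V = -2 + E − F = -2 + 56 − 28 = 26.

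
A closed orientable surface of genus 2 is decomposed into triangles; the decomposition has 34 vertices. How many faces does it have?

χ = 2 − 2·2 = -2, and every face is a triangle so 3F = 2E.
V − E + F = -2 with E = 3F/2 gives 34 − (3/2 − 1)·F = -2, so F = 72 and E = 108.

72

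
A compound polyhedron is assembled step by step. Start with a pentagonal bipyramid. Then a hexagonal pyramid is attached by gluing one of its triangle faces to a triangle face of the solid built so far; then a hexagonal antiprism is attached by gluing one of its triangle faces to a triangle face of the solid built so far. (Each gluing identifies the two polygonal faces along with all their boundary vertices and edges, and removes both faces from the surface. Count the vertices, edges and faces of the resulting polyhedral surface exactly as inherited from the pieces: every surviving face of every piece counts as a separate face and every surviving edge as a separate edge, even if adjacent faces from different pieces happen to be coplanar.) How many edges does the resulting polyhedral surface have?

A pentagonal bipyramid: V=7, E=15, F=10.
Attach a hexagonal pyramid (V=7, E=12, F=7) along a 3-gon: merge 3 vertices and 3 edges, delete both glued faces → V=11, E=24, F=15.
Attach a hexagonal antiprism (V=12, E=24, F=14) along a 3-gon: merge 3 vertices and 3 edges, delete both glued faces → V=20, E=45, F=27.
Check: V − E + F = 20 − 45 + 27 = 2.

45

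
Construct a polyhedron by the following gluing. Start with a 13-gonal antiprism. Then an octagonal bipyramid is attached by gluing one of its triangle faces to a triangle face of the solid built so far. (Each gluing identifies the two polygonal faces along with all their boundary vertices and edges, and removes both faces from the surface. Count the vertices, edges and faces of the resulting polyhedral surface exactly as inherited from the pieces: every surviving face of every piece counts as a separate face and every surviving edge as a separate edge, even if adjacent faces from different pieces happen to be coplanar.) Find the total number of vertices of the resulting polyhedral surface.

A 13-gonal antiprism: V=26, E=52, F=28.
Attach an octagonal bipyramid (V=10, E=24, F=16) along a 3-gon: merge 3 vertices and 3 edges, delete both glued faces → V=33, E=73, F=42.
Check: V − E + F = 33 − 73 + 42 = 2.

33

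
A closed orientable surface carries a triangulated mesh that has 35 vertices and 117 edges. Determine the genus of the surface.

3

Every face is a triangle and each edge borders two faces, so 3F = 2·117, giving F = 78.
χ = V − E + F = 35 − 117 + 78 = -4.
For a closed orientable surface χ = 2 − 2g, so g = (2 − (-4))/2 = 3.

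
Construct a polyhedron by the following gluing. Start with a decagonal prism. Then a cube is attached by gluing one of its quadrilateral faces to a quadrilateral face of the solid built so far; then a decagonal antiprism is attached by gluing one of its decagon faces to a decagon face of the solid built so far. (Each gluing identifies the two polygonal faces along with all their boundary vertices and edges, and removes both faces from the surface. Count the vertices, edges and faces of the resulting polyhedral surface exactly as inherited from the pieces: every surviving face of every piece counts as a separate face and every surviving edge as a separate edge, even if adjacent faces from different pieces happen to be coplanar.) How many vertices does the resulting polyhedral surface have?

34

A decagonal prism: V=20, E=30, F=12.
Attach a cube (V=8, E=12, F=6) along a 4-gon: merge 4 vertices and 4 edges, delete both glued faces → V=24, E=38, F=16.
Attach a decagonal antiprism (V=20, E=40, F=22) along a 10-gon: merge 10 vertices and 10 edges, delete both glued faces → V=34, E=68, F=36.
Check: V − E + F = 34 − 68 + 36 = 2.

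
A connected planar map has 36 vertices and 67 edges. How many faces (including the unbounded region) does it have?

33

Euler's formula for a connected plane graph: V − E + F = 2, so F = 2 − 36 + 67 = 33.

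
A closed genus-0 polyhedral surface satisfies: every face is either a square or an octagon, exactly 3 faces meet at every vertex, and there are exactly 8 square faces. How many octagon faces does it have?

2

Let x be the number of octagons; then F = 8 + x.
Edge–face incidences: 2E = 4·8 + 8·x = 32 + 8x.
Every vertex has degree 3, so 3V = 2E.
Euler: V − E + F = 2 ⇒ (2E)/3 − E + (8 + x) = 2.
Multiply by 6: 2·(2E) − 3·(2E) + 6·(8 + x) = 12, i.e. 48 + 6x − (32 + 8x) = 12.
Collecting terms: −2x + 16 = 12, so −2x = −4, so x = 2.
Then 2E = 32 + 8·2 = 48, so E = 24, V = 2E/3 = 16, F = 8 + 2 = 10.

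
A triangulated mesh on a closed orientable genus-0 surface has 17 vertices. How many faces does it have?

30

χ = 2 − 2·0 = 2, and every face is a triangle so 3F = 2E.
V − E + F = 2 with E = 3F/2 gives 17 − (3/2 − 1)·F = 2, so F = 30 and E = 45.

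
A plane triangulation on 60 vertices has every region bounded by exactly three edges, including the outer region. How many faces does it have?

In a plane triangulation 3F = 2E and V − E + F = 2, so F = 2V − 4 = 2·60 − 4 = 116.

116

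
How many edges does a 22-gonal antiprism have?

88

An antiprism on an n-gon has two n-gon caps and 2n triangles: V = 2·22 = 44, E = 4·22 = 88, F = 2·22 + 2 = 46.
Check: V − E + F = 44 − 88 + 46 = 2.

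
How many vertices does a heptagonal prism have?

A prism on an n-gon has two n-gon bases and n rectangular sides: V = 2·7 = 14, E = 3·7 = 21, F = 7 + 2 = 9.

14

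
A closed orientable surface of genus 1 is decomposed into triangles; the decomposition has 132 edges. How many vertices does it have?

44

χ = 2 − 2·1 = 0, and every face is a triangle so 3F = 2E.
F = 2E/3 = 88. Then V = 0 + E − F = 0 + 132 − 88 = 44.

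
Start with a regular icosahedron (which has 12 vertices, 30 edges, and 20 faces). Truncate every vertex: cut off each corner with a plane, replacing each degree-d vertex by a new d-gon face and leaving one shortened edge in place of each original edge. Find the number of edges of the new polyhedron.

Truncation replaces each original edge-end by a new vertex, so V′ = 2E = 60.
Each original edge survives, and each old vertex of degree d contributes d new edges; summing degrees gives Σd = 2E, so E′ = E + 2E = 3E = 90.
Each original face survives and each original vertex becomes one new face: F′ = F + V = 32.

90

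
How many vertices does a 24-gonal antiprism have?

48

An antiprism on an n-gon has two n-gon caps and 2n triangles: V = 2·24 = 48, E = 4·24 = 96, F = 2·24 + 2 = 50.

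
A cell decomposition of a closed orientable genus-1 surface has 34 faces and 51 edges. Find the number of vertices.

For a closed orientable surface of genus 1, χ = 2 − 2·1 = 0.
V = 0 + E − F = 0 + 51 − 34 = 17.

17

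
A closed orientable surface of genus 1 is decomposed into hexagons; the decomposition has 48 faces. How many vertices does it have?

96

χ = 2 − 2·1 = 0, and every face is a hexagon so 6F = 2E.
E = 6·48/2 = 144. Then V = 0 + E − F = 0 + 144 − 48 = 96.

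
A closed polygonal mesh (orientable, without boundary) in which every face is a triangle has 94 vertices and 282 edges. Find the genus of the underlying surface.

1

Every face is a triangle and each edge borders two faces, so 3F = 2·282, giving F = 188.
χ = V − E + F = 94 − 282 + 188 = 0.
For a closed orientable surface χ = 2 − 2g, so g = (2 − (0))/2 = 1.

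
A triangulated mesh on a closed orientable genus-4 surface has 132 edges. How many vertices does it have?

38

χ = 2 − 2·4 = -6, and every face is a triangle so 3F = 2E.
F = 2E/3 = 88. Then V = -6 + E − F = -6 + 132 − 88 = 38.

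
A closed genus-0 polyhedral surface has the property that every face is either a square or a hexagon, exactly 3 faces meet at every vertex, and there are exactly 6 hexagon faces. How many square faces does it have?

Let x be the number of squares; then F = 6 + x.
Edge–face incidences: 2E = 6·6 + 4·x = 36 + 4x.
Every vertex has degree 3, so 3V = 2E.
Euler: V − E + F = 2 ⇒ (2E)/3 − E + (6 + x) = 2.
Multiply by 6: 2·(2E) − 3·(2E) + 6·(6 + x) = 12, i.e. 36 + 6x − (36 + 4x) = 12.
Collecting terms: 2x = 12, so x = 6.
Then 2E = 36 + 4·6 = 60, so E = 30, V = 2E/3 = 20, F = 6 + 6 = 12.

6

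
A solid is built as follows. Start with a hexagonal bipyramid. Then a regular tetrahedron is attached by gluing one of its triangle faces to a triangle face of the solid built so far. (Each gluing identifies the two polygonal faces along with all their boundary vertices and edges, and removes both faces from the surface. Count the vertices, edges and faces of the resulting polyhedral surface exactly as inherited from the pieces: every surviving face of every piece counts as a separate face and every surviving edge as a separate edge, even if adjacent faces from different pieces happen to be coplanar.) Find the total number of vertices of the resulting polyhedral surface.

A hexagonal bipyramid: V=8, E=18, F=12.
Attach a regular tetrahedron (V=4, E=6, F=4) along a 3-gon: merge 3 vertices and 3 edges, delete both glued faces → V=9, E=21, F=14.
Check: V − E + F = 9 − 21 + 14 = 2.

9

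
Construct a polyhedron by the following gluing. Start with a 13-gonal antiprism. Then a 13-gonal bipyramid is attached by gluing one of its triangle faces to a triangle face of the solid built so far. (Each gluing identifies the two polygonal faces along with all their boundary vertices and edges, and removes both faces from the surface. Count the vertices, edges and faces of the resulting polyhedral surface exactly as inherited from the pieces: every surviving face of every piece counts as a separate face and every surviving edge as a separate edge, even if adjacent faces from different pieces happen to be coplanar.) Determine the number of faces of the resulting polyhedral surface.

52

A 13-gonal antiprism: V=26, E=52, F=28.
Attach a 13-gonal bipyramid (V=15, E=39, F=26) along a 3-gon: merge 3 vertices and 3 edges, delete both glued faces → V=38, E=88, F=52.
Check: V − E + F = 38 − 88 + 52 = 2.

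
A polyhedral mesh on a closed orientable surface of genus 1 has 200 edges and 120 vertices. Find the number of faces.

For a closed orientable surface of genus 1, χ = 2 − 2·1 = 0.
F = 0 − V + E = 0 − 120 + 200 = 80.

80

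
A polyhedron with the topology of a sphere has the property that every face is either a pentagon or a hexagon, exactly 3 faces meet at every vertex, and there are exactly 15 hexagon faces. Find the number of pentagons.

Let x be the number of pentagons; then F = 15 + x.
Edge–face incidences: 2E = 6·15 + 5·x = 90 + 5x.
Every vertex has degree 3, so 3V = 2E.
Euler: V − E + F = 2 ⇒ (2E)/3 − E + (15 + x) = 2.
Multiply by 6: 2·(2E) − 3·(2E) + 6·(15 + x) = 12, i.e. 90 + 6x − (90 + 5x) = 12.
Collecting terms: x = 12.
Then 2E = 90 + 5·12 = 150, so E = 75, V = 2E/3 = 50, F = 15 + 12 = 27.

12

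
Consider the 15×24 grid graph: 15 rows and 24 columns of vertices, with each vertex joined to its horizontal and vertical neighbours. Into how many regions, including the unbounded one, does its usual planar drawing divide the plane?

The grid has V = 15·24 = 360 vertices and E = 15·23 + 24·14 = 681 edges.
F = 2 − V + E = 2 − 360 + 681 = 323.

323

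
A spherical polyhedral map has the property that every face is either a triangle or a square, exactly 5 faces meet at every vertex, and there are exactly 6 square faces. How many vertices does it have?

Let x be the number of triangles; then F = 6 + x.
Edge–face incidences: 2E = 4·6 + 3·x = 24 + 3x.
Every vertex has degree 5, so 5V = 2E.
Euler: V − E + F = 2 ⇒ (2E)/5 − E + (6 + x) = 2.
Multiply by 10: 2·(2E) − 5·(2E) + 10·(6 + x) = 20, i.e. 60 + 10x − 3·(24 + 3x) = 20.
Collecting terms: x − 12 = 20, so x = 32.
Then 2E = 24 + 3·32 = 120, so E = 60, V = 2E/5 = 24, F = 6 + 32 = 38.

24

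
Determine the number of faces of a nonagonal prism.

11

A prism on an n-gon has two n-gon bases and n rectangular sides: V = 2·9 = 18, E = 3·9 = 27, F = 9 + 2 = 11.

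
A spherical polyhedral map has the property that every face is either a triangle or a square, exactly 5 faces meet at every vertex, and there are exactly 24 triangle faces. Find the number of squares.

Let x be the number of squares; then F = 24 + x.
Edge–face incidences: 2E = 3·24 + 4·x = 72 + 4x.
Every vertex has degree 5, so 5V = 2E.
Euler: V − E + F = 2 ⇒ (2E)/5 − E + (24 + x) = 2.
Multiply by 10: 2·(2E) − 5·(2E) + 10·(24 + x) = 20, i.e. 240 + 10x − 3·(72 + 4x) = 20.
Collecting terms: −2x + 24 = 20, so −2x = −4, so x = 2.
Then 2E = 72 + 4·2 = 80, so E = 40, V = 2E/5 = 16, F = 24 + 2 = 26.

2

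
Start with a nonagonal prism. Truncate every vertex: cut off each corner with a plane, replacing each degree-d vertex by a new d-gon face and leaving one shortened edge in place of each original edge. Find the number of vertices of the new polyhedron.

The base solid has V = 18, E = 27, F = 11.
Truncation replaces each original edge-end by a new vertex, so V′ = 2E = 54.
Each original edge survives, and each old vertex of degree d contributes d new edges; summing degrees gives Σd = 2E, so E′ = E + 2E = 3E = 81.
Each original face survives and each original vertex becomes one new face: F′ = F + V = 29.

54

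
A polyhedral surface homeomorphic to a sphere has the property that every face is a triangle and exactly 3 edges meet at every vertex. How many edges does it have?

6

Each face has 3 edges and each edge borders two faces, so 2E = 3F.
Each vertex has degree 3, so 3V = 2E and hence V = 3F/3.
Euler: V − E + F = 2 ⇒ (3F/3) − (3F/2) + F = 2.
Multiply by 6: (6 − 9 + 6)F = 12, i.e. 3F = 12.
So F = 4, E = 3·4/2 = 6, V = 3·4/3 = 4.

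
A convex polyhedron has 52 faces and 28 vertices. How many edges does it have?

78

Here V − E + F = 2.
E = V + F − (2) = 28 + 52 − (2) = 78.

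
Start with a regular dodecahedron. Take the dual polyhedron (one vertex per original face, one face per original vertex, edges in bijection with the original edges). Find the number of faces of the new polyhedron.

The base solid has V = 20, E = 30, F = 12.
The dual swaps V and F and preserves E: V′ = F = 12, E′ = E = 30, F′ = V = 20.

20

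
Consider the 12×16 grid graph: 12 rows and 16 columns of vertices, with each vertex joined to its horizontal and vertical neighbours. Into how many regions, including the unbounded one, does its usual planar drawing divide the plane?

166

The grid has V = 12·16 = 192 vertices and E = 12·15 + 16·11 = 356 edges.
F = 2 − V + E = 2 − 192 + 356 = 166.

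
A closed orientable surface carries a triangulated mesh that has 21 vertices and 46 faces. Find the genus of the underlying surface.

Every face is a triangle, so 2E = 3·46 = 138, giving E = 69.
χ = V − E + F = 21 − 69 + 46 = -2.
For a closed orientable surface χ = 2 − 2g, so g = (2 − (-2))/2 = 2.

2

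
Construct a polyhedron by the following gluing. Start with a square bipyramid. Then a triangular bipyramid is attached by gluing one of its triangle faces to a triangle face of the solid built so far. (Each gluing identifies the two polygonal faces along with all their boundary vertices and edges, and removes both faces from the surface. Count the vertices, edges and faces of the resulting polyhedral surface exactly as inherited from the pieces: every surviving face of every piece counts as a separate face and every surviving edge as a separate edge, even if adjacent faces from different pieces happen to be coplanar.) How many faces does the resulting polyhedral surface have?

A square bipyramid: V=6, E=12, F=8.
Attach a triangular bipyramid (V=5, E=9, F=6) along a 3-gon: merge 3 vertices and 3 edges, delete both glued faces → V=8, E=18, F=12.
Check: V − E + F = 8 − 18 + 12 = 2.

12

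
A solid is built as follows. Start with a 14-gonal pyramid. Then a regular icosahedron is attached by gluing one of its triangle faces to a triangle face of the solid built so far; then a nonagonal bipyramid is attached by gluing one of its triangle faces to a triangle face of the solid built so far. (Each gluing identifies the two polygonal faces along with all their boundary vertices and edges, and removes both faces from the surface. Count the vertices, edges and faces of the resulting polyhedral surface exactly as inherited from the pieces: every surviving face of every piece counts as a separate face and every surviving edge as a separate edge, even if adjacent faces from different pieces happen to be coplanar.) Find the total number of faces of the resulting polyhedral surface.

49

A 14-gonal pyramid: V=15, E=28, F=15.
Attach a regular icosahedron (V=12, E=30, F=20) along a 3-gon: merge 3 vertices and 3 edges, delete both glued faces → V=24, E=55, F=33.
Attach a nonagonal bipyramid (V=11, E=27, F=18) along a 3-gon: merge 3 vertices and 3 edges, delete both glued faces → V=32, E=79, F=49.
Check: V − E + F = 32 − 79 + 49 = 2.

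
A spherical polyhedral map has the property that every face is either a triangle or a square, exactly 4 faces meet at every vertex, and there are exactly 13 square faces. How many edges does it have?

38

Let x be the number of triangles; then F = 13 + x.
Edge–face incidences: 2E = 4·13 + 3·x = 52 + 3x.
Every vertex has degree 4, so 4V = 2E.
Euler: V − E + F = 2 ⇒ (2E)/4 − E + (13 + x) = 2.
Multiply by 8: 2·(2E) − 4·(2E) + 8·(13 + x) = 16, i.e. 104 + 8x − 2·(52 + 3x) = 16.
Collecting terms: 2x = 16, so x = 8.
Then 2E = 52 + 3·8 = 76, so E = 38, V = 2E/4 = 19, F = 13 + 8 = 21.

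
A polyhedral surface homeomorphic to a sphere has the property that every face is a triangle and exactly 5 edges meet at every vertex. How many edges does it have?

30

Each face has 3 edges and each edge borders two faces, so 2E = 3F.
Each vertex has degree 5, so 5V = 2E and hence V = 3F/5.
Euler: V − E + F = 2 ⇒ (3F/5) − (3F/2) + F = 2.
Multiply by 10: (6 − 15 + 10)F = 20, i.e. 1F = 20.
So F = 20, E = 3·20/2 = 30, V = 3·20/5 = 12.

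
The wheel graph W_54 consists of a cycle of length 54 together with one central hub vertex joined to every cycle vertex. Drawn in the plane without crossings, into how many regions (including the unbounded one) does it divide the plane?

55

W_54 has V = 54 + 1 = 55 vertices and E = 2·54 = 108 edges.
By Euler's formula F = 2 − V + E = 2 − 55 + 108 = 55.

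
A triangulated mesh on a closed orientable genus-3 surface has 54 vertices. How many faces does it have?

χ = 2 − 2·3 = -4, and every face is a triangle so 3F = 2E.
V − E + F = -4 with E = 3F/2 gives 54 − (3/2 − 1)·F = -4, so F = 116 and E = 174.

116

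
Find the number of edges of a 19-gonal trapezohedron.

The n-trapezohedron (dual of the n-antiprism) has V = 2·19 + 2 = 40, E = 4·19 = 76, F = 2·19 = 38.

76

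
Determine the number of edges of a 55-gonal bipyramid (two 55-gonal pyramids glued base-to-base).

A bipyramid over an n-gon has 2n triangular faces and n + 2 vertices: V = 55 + 2 = 57, E = 3·55 = 165, F = 2·55 = 110.
Check: V − E + F = 57 − 165 + 110 = 2.

165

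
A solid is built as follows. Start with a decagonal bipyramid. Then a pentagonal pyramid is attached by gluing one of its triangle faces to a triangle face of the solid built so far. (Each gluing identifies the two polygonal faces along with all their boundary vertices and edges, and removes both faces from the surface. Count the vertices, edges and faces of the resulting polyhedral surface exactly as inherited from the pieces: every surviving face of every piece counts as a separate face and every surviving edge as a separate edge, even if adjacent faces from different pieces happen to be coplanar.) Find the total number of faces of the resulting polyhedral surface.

24

A decagonal bipyramid: V=12, E=30, F=20.
Attach a pentagonal pyramid (V=6, E=10, F=6) along a 3-gon: merge 3 vertices and 3 edges, delete both glued faces → V=15, E=37, F=24.
Check: V − E + F = 15 − 37 + 24 = 2.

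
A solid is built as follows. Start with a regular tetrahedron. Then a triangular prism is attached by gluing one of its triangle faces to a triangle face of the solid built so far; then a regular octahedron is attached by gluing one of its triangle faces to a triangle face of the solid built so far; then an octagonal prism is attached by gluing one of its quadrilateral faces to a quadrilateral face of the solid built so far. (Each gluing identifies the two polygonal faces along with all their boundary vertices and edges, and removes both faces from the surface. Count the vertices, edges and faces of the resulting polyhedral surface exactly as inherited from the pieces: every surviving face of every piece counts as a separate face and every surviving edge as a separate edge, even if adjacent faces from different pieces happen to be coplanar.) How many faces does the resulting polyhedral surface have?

21

A regular tetrahedron: V=4, E=6, F=4.
Attach a triangular prism (V=6, E=9, F=5) along a 3-gon: merge 3 vertices and 3 edges, delete both glued faces → V=7, E=12, F=7.
Attach a regular octahedron (V=6, E=12, F=8) along a 3-gon: merge 3 vertices and 3 edges, delete both glued faces → V=10, E=21, F=13.
Attach an octagonal prism (V=16, E=24, F=10) along a 4-gon: merge 4 vertices and 4 edges, delete both glued faces → V=22, E=41, F=21.
Check: V − E + F = 22 − 41 + 21 = 2.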